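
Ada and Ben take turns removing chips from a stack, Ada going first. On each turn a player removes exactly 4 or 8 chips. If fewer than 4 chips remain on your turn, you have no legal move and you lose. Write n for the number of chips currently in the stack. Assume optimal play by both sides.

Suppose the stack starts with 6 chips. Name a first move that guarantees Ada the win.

Label each position W (a win for the player to move) or L (a loss). A position with no legal move is L; any other position is W exactly when some move reaches an L, and L when every move reaches a W.
n=0: no move → L
n=1: no move → L
n=2: no move → L
n=3: no move → L
n=4: can move to 0, which is L ⇒ W
n=5: can move to 1, which is L ⇒ W
n=6: can move to 2, which is L ⇒ W
From 6, the L positions reachable in one move are: 2.

Remove 4, leaving 2.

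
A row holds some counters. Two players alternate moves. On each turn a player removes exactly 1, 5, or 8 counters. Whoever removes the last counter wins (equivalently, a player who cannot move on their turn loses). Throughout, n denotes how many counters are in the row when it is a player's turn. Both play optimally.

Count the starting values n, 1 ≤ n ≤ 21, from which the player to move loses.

Label each position W (a win for the player to move) or L (a loss). A position with no legal move is L; any other position is W exactly when some move reaches an L, and L when every move reaches a W.
n=0: no move → L
n=1: W (go to 0, an L position)
n=2: L (sole option 1(W) is W)
n=3: W (go to 2, an L position)
n=4: L (sole option 3(W) is W)
n=5: W (go to 4, an L position)
n=6: L (options 5(W), 1(W) are all W)
n=7: W (go to 6, an L position)
n=8: W (go to 0, an L position)
n=9: W (go to 4, an L position)
n=10: W (go to 2, an L position)
n=11: W (go to 6, an L position)
n=12: W (go to 4, an L position)
n=13: L (options 12(W), 8(W), 5(W) are all W)
n=14: W (go to 13, an L position)
n=15: L (options 14(W), 10(W), 7(W) are all W)
n=16: W (go to 15, an L position)
n=17: L (options 16(W), 12(W), 9(W) are all W)
n=18: W (go to 17, an L position)
n=19: L (options 18(W), 14(W), 11(W) are all W)
n=20: W (go to 19, an L position)
n=21: W (go to 13, an L position)
L entries with 1 ≤ n ≤ 21 (n=0 is outside the asked range and is not counted): n = 2, 4, 6, 13, 15, 17, 19; that makes 7.

7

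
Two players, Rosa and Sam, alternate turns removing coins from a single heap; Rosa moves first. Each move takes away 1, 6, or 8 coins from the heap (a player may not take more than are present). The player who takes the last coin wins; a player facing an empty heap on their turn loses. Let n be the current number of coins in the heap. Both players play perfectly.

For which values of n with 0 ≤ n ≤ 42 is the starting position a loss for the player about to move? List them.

0, 2, 4, 7, 9, 11, 14, 16, 18, 21, 23, 25, 28, 30, 32, 35, 37, 39, 42

Positions with no move are L. A position that does have a move is losing for the player to move precisely when every available move leads to a winning position for the opponent. Fill in the labels:
n=0: no move → L
n=1: can move to 0, which is L ⇒ W
n=2: the only move is to 1(W), a W ⇒ L
n=3: can move to 2, which is L ⇒ W
n=4: the only move is to 3(W), a W ⇒ L
n=5: can move to 4, which is L ⇒ W
n=6: can move to 0, which is L ⇒ W
n=7: moves to 6(W), 1(W); every one is W ⇒ L
n=8: can move to 7, which is L ⇒ W
n=9: moves to 8(W), 3(W), 1(W); every one is W ⇒ L
n=10: can move to 9, which is L ⇒ W
n=11: moves to 10(W), 5(W), 3(W); every one is W ⇒ L
n=12: can move to 11, which is L ⇒ W
n=13: can move to 7, which is L ⇒ W
n=14: moves to 13(W), 8(W), 6(W); every one is W ⇒ L
n=15: can move to 14, which is L ⇒ W
n=16: moves to 15(W), 10(W), 8(W); every one is W ⇒ L
n=17: can move to 16, which is L ⇒ W
n=18: moves to 17(W), 12(W), 10(W); every one is W ⇒ L
n=19: can move to 18, which is L ⇒ W
n=20: can move to 14, which is L ⇒ W
n=21: moves to 20(W), 15(W), 13(W); every one is W ⇒ L
n=22: can move to 21, which is L ⇒ W
n=23: moves to 22(W), 17(W), 15(W); every one is W ⇒ L
n=24: can move to 23, which is L ⇒ W
n=25: moves to 24(W), 19(W), 17(W); every one is W ⇒ L
n=26: can move to 25, which is L ⇒ W
n=27: can move to 21, which is L ⇒ W
n=28: moves to 27(W), 22(W), 20(W); every one is W ⇒ L
n=29: can move to 28, which is L ⇒ W
n=30: moves to 29(W), 24(W), 22(W); every one is W ⇒ L
n=31: can move to 30, which is L ⇒ W
n=32: moves to 31(W), 26(W), 24(W); every one is W ⇒ L
n=33: can move to 32, which is L ⇒ W
n=34: can move to 28, which is L ⇒ W
n=35: moves to 34(W), 29(W), 27(W); every one is W ⇒ L
n=36: can move to 35, which is L ⇒ W
n=37: moves to 36(W), 31(W), 29(W); every one is W ⇒ L
n=38: can move to 37, which is L ⇒ W
n=39: moves to 38(W), 33(W), 31(W); every one is W ⇒ L
n=40: can move to 39, which is L ⇒ W
n=41: can move to 35, which is L ⇒ W
n=42: moves to 41(W), 36(W), 34(W); every one is W ⇒ L
Reading off the rows marked L gives the requested list; there are 19 such values of n.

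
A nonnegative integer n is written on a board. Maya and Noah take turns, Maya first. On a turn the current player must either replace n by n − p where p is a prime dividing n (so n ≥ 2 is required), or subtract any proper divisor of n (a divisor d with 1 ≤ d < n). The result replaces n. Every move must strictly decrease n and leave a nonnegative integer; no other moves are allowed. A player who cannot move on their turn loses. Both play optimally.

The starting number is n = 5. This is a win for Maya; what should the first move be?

Move to 0.

Label each position W (a win for the player to move) or L (a loss). A position with no legal move is L; any other position is W exactly when some move reaches an L, and L when every move reaches a W.
n=0: no move → L
n=1: no move → L
n=2: can move to 0, which is L ⇒ W
n=3: can move to 0, which is L ⇒ W
n=4: moves to 2(W), 3(W); every one is W ⇒ L
n=5: can move to 0, which is L ⇒ W
From 5, the L positions reachable in one move are: 0, 4. Any move reaching one of these is winning.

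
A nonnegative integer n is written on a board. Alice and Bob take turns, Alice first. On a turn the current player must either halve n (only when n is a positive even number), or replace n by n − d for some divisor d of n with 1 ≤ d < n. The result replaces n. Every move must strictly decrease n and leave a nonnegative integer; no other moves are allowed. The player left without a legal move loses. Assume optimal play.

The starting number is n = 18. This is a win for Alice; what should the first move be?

Move to 9.

Use the standard recursion: the mover loses at a terminal position; elsewhere, the mover wins exactly when some move hands the opponent an L position.
n=0: no move → L
n=1: no move → L
n=2: can move to 1, which is L ⇒ W
n=3: the only move is to 2(W), a W ⇒ L
n=4: can move to 3, which is L ⇒ W
n=5: the only move is to 4(W), a W ⇒ L
n=6: can move to 3, which is L ⇒ W
n=7: the only move is to 6(W), a W ⇒ L
n=8: can move to 7, which is L ⇒ W
n=9: moves to 6(W), 8(W); every one is W ⇒ L
n=10: can move to 5, which is L ⇒ W
n=11: the only move is to 10(W), a W ⇒ L
n=12: can move to 9, which is L ⇒ W
n=13: the only move is to 12(W), a W ⇒ L
n=14: can move to 7, which is L ⇒ W
n=15: moves to 10(W), 12(W), 14(W); every one is W ⇒ L
n=16: can move to 15, which is L ⇒ W
n=17: the only move is to 16(W), a W ⇒ L
n=18: can move to 9, which is L ⇒ W
From 18, the L positions reachable in one move are: 9, 15, 17. Any move reaching one of these is winning.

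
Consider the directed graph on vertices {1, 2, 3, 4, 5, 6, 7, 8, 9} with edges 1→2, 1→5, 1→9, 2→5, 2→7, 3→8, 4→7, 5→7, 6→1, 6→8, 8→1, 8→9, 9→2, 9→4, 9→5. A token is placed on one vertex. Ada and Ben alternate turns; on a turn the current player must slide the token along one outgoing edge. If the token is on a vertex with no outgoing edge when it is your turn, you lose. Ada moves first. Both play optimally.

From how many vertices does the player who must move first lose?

4

Build the W/L table. Terminal = L. A non-terminal position is W if it has a move to some L; otherwise it is L.
Every edge goes from a vertex to one that appears earlier in the order 7, 5, 4, 2, 9, 1, 8, 6, 3, so processing vertices in that order labels each vertex after all of its successors.
7: no outgoing edge → L
5: W (go to 7, an L position)
4: W (go to 7, an L position)
2: W (go to 7, an L position)
9: L (options 2(W), 4(W), 5(W) are all W)
1: W (go to 9, an L position)
8: W (go to 9, an L position)
6: L (options 8(W), 1(W) are all W)
3: L (sole option 8(W) is W)
The L vertices are 3, 6, 7, 9; that is 4 in all.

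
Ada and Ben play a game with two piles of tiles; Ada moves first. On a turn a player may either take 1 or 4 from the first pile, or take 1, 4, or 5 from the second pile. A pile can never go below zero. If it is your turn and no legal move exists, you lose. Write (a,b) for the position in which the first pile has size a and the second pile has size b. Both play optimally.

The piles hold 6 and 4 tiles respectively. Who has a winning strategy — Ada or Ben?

Work bottom-up. With no move the player to move loses. Otherwise the position is W if at least one move leads to an L position for the opponent, and L if every move leads to a W.
No move ever increases a pile, so every position that can arise here has a ≤ 6 and b ≤ 4; it is enough to label the cells with 0 ≤ a ≤ 6 and 0 ≤ b ≤ 4.
Every move lowers a or b (never raises either), so fill the grid row by row in increasing a, and left to right within a row: each cell's successors are then already labelled.
      b=0  b=1  b=2  b=3  b=4
a=0:    L    W    L    W    W
a=1:    W    L    W    L    W
a=2:    L    W    L    W    W
a=3:    W    L    W    L    W
a=4:    W    W    W    W    L
a=5:    L    W    L    W    W
a=6:    W    L    W    L    W
Cells with no legal move (terminal, hence L): (0,0).
The remaining L cells, each justified by listing all of its moves:
(0,2): the only move is to (0,1)(W), a W ⇒ L
(1,1): moves to (0,1)(W), (1,0)(W); every one is W ⇒ L
(1,3): moves to (0,3)(W), (1,2)(W); every one is W ⇒ L
(2,0): the only move is to (1,0)(W), a W ⇒ L
(2,2): moves to (1,2)(W), (2,1)(W); every one is W ⇒ L
(3,1): moves to (2,1)(W), (3,0)(W); every one is W ⇒ L
(3,3): moves to (2,3)(W), (3,2)(W); every one is W ⇒ L
(4,4): moves to (3,4)(W), (0,4)(W), (4,3)(W), (4,0)(W); every one is W ⇒ L
(5,0): moves to (4,0)(W), (1,0)(W); every one is W ⇒ L
(5,2): moves to (4,2)(W), (1,2)(W), (5,1)(W); every one is W ⇒ L
(6,1): moves to (5,1)(W), (2,1)(W), (6,0)(W); every one is W ⇒ L
(6,3): moves to (5,3)(W), (2,3)(W), (6,2)(W); every one is W ⇒ L
Every other cell has at least one move into one of the L cells above, so it is W.
The starting position (6,4) is W: Ada should move to (6,3), handing over an L position.

Ada wins.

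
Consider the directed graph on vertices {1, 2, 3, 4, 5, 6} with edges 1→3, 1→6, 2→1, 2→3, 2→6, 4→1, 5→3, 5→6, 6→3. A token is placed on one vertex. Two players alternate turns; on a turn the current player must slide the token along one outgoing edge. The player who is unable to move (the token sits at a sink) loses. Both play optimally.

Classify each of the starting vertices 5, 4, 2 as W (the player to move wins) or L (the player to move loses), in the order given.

5: W, 4: L, 2: W

Positions with no move are L. A position that does have a move is losing for the player to move precisely when every available move leads to a winning position for the opponent. Fill in the labels:
Every edge goes from a vertex to one that appears earlier in the order 3, 6, 1, 2, 5, 4, so processing vertices in that order labels each vertex after all of its successors.
3: no outgoing edge → L
6: W (go to 3, an L position)
1: W (go to 3, an L position)
2: W (go to 3, an L position)
5: W (go to 3, an L position)
4: L (sole option 1(W) is W)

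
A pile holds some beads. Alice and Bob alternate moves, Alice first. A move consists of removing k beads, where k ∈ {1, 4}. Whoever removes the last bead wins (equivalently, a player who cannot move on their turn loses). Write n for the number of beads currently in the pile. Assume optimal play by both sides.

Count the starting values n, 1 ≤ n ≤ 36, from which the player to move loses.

Classify positions by backward induction: terminal positions (no move available) are L. From any other position, the mover wins iff some move reaches an L.
n=0: no move → L
n=1: reaches L-position 0 → W
n=2: only reaches 1(W), which is W → L
n=3: reaches L-position 2 → W
n=4: reaches L-position 0 → W
n=5: only reaches 4(W), 1(W), all W → L
n=6: reaches L-position 5 → W
n=7: only reaches 6(W), 3(W), all W → L
n=8: reaches L-position 7 → W
n=9: reaches L-position 5 → W
n=10: only reaches 9(W), 6(W), all W → L
n=11: reaches L-position 10 → W
n=12: only reaches 11(W), 8(W), all W → L
n=13: reaches L-position 12 → W
n=14: reaches L-position 10 → W
n=15: only reaches 14(W), 11(W), all W → L
n=16: reaches L-position 15 → W
n=17: only reaches 16(W), 13(W), all W → L
n=18: reaches L-position 17 → W
n=19: reaches L-position 15 → W
n=20: only reaches 19(W), 16(W), all W → L
n=21: reaches L-position 20 → W
n=22: only reaches 21(W), 18(W), all W → L
n=23: reaches L-position 22 → W
n=24: reaches L-position 20 → W
n=25: only reaches 24(W), 21(W), all W → L
n=26: reaches L-position 25 → W
n=27: only reaches 26(W), 23(W), all W → L
n=28: reaches L-position 27 → W
n=29: reaches L-position 25 → W
n=30: only reaches 29(W), 26(W), all W → L
n=31: reaches L-position 30 → W
n=32: only reaches 31(W), 28(W), all W → L
n=33: reaches L-position 32 → W
n=34: reaches L-position 30 → W
n=35: only reaches 34(W), 31(W), all W → L
n=36: reaches L-position 35 → W
L entries with 1 ≤ n ≤ 36 (n=0 is outside the asked range and is not counted): n = 2, 5, 7, 10, 12, 15, 17, 20, 22, 25, 27, 30, 32, 35; that makes 14.

14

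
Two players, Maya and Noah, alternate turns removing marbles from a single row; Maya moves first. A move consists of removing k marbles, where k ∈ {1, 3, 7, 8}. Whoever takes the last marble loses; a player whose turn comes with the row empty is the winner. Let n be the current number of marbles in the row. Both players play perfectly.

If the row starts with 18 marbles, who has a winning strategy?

Noah wins.

Use the standard recursion: the mover wins at a terminal position; elsewhere, the mover wins exactly when some move hands the opponent an L position.
n=0: no move; the opponent has just taken the last marble and therefore loses → W
n=1: L (sole option 0(W) is W)
n=2: W (go to 1, an L position)
n=3: L (options 2(W), 0(W) are all W)
n=4: W (go to 3, an L position)
n=5: L (options 4(W), 2(W) are all W)
n=6: W (go to 5, an L position)
n=7: L (options 6(W), 4(W), 0(W) are all W)
n=8: W (go to 7, an L position)
n=9: W (go to 1, an L position)
n=10: W (go to 7, an L position)
n=11: W (go to 3, an L position)
n=12: W (go to 5, an L position)
n=13: W (go to 5, an L position)
n=14: W (go to 7, an L position)
n=15: W (go to 7, an L position)
n=16: L (options 15(W), 13(W), 9(W), 8(W) are all W)
n=17: W (go to 16, an L position)
n=18: L (options 17(W), 15(W), 11(W), 10(W) are all W)
The starting position 18 is L: whatever Maya does, the opponent receives a W position.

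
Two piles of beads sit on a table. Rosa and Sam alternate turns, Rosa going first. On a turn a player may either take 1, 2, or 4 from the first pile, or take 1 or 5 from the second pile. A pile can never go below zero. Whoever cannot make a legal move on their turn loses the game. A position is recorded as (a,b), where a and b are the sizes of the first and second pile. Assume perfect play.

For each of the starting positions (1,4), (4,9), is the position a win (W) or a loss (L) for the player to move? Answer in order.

(1,4): W, (4,9): L

Use the standard recursion: the mover loses at a terminal position; elsewhere, the mover wins exactly when some move hands the opponent an L position.
No move ever increases a pile, so every position that can arise here has a ≤ 4 and b ≤ 9; it is enough to label the cells with 0 ≤ a ≤ 4 and 0 ≤ b ≤ 9.
Every move lowers a or b (never raises either), so fill the grid row by row in increasing a, and left to right within a row: each cell's successors are then already labelled.
      b=0  b=1  b=2  b=3  b=4  b=5  b=6  b=7  b=8  b=9
a=0:    L    W    L    W    L    W    L    W    L    W
a=1:    W    L    W    L    W    L    W    L    W    L
a=2:    W    W    W    W    W    W    W    W    W    W
a=3:    L    W    L    W    L    W    L    W    L    W
a=4:    W    L    W    L    W    L    W    L    W    L
Cells with no legal move (terminal, hence L): (0,0).
The remaining L cells, each justified by listing all of its moves:
(0,2): →(0,1)(W) only, which is W, so L
(0,4): →(0,3)(W) only, which is W, so L
(0,6): →(0,5)(W), (0,1)(W) — all W, so L
(0,8): →(0,7)(W), (0,3)(W) — all W, so L
(1,1): →(0,1)(W), (1,0)(W) — all W, so L
(1,3): →(0,3)(W), (1,2)(W) — all W, so L
(1,5): →(0,5)(W), (1,4)(W), (1,0)(W) — all W, so L
(1,7): →(0,7)(W), (1,6)(W), (1,2)(W) — all W, so L
(1,9): →(0,9)(W), (1,8)(W), (1,4)(W) — all W, so L
(3,0): →(2,0)(W), (1,0)(W) — all W, so L
(3,2): →(2,2)(W), (1,2)(W), (3,1)(W) — all W, so L
(3,4): →(2,4)(W), (1,4)(W), (3,3)(W) — all W, so L
(3,6): →(2,6)(W), (1,6)(W), (3,5)(W), (3,1)(W) — all W, so L
(3,8): →(2,8)(W), (1,8)(W), (3,7)(W), (3,3)(W) — all W, so L
(4,1): →(3,1)(W), (2,1)(W), (0,1)(W), (4,0)(W) — all W, so L
(4,3): →(3,3)(W), (2,3)(W), (0,3)(W), (4,2)(W) — all W, so L
(4,5): →(3,5)(W), (2,5)(W), (0,5)(W), (4,4)(W), (4,0)(W) — all W, so L
(4,7): →(3,7)(W), (2,7)(W), (0,7)(W), (4,6)(W), (4,2)(W) — all W, so L
(4,9): →(3,9)(W), (2,9)(W), (0,9)(W), (4,8)(W), (4,4)(W) — all W, so L
Every other cell has at least one move into one of the L cells above, so it is W.
(1,4): the move to (0,4) reaches an L cell, so W
(4,9): one of the L cells justified above, so L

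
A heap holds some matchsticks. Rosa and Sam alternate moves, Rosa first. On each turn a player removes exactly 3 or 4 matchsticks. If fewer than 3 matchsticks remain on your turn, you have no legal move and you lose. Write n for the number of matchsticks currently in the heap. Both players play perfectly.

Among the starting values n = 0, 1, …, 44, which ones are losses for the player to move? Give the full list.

Use the standard recursion: the mover loses at a terminal position; elsewhere, the mover wins exactly when some move hands the opponent an L position.
n=0: no move → L
n=1: no move → L
n=2: no move → L
n=3: →0(L), so W
n=4: →1(L), so W
n=5: →2(L), so W
n=6: →2(L), so W
n=7: →4(W), 3(W) — all W, so L
n=8: →5(W), 4(W) — all W, so L
n=9: →6(W), 5(W) — all W, so L
n=10: →7(L), so W
n=11: →8(L), so W
n=12: →9(L), so W
n=13: →9(L), so W
n=14: →11(W), 10(W) — all W, so L
n=15: →12(W), 11(W) — all W, so L
n=16: →13(W), 12(W) — all W, so L
n=17: →14(L), so W
n=18: →15(L), so W
n=19: →16(L), so W
n=20: →16(L), so W
n=21: →18(W), 17(W) — all W, so L
n=22: →19(W), 18(W) — all W, so L
n=23: →20(W), 19(W) — all W, so L
n=24: →21(L), so W
n=25: →22(L), so W
n=26: →23(L), so W
n=27: →23(L), so W
n=28: →25(W), 24(W) — all W, so L
n=29: →26(W), 25(W) — all W, so L
n=30: →27(W), 26(W) — all W, so L
n=31: →28(L), so W
n=32: →29(L), so W
n=33: →30(L), so W
n=34: →30(L), so W
n=35: →32(W), 31(W) — all W, so L
n=36: →33(W), 32(W) — all W, so L
n=37: →34(W), 33(W) — all W, so L
n=38: →35(L), so W
n=39: →36(L), so W
n=40: →37(L), so W
n=41: →37(L), so W
n=42: →39(W), 38(W) — all W, so L
n=43: →40(W), 39(W) — all W, so L
n=44: →41(W), 40(W) — all W, so L
The losing starting values of n are exactly the entries labelled L in this table (21 of them).

0, 1, 2, 7, 8, 9, 14, 15, 16, 21, 22, 23, 28, 29, 30, 35, 36, 37, 42, 43, 44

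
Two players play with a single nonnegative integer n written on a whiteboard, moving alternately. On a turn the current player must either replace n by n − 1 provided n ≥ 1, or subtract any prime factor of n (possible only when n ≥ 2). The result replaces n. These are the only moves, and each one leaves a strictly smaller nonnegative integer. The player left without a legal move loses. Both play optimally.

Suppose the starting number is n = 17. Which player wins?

Positions with no move are L. A position that does have a move is losing for the player to move precisely when every available move leads to a winning position for the opponent. Fill in the labels:
n=0: no move → L
n=1: can move to 0, which is L ⇒ W
n=2: can move to 0, which is L ⇒ W
n=3: can move to 0, which is L ⇒ W
n=4: moves to 2(W), 3(W); every one is W ⇒ L
n=5: can move to 0, which is L ⇒ W
n=6: can move to 4, which is L ⇒ W
n=7: can move to 0, which is L ⇒ W
n=8: moves to 6(W), 7(W); every one is W ⇒ L
n=9: can move to 8, which is L ⇒ W
n=10: can move to 8, which is L ⇒ W
n=11: can move to 0, which is L ⇒ W
n=12: moves to 9(W), 10(W), 11(W); every one is W ⇒ L
n=13: can move to 0, which is L ⇒ W
n=14: can move to 12, which is L ⇒ W
n=15: can move to 12, which is L ⇒ W
n=16: moves to 14(W), 15(W); every one is W ⇒ L
n=17: can move to 0, which is L ⇒ W
The starting position 17 is W: the player to move should move to 0, handing over an L position.

The first player wins.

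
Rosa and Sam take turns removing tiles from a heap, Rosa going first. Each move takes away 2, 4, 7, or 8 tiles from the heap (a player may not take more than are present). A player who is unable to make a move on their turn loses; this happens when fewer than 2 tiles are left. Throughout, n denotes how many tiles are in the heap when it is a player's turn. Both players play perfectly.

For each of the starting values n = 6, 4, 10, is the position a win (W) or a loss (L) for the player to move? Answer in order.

6: L, 4: W, 10: W

Compute win/loss labels from the base case upward. A position with no move is L. Any other position is W if it can reach an L in one move, else L.
n=0: no move → L
n=1: no move → L
n=2: reaches L-position 0 → W
n=3: reaches L-position 1 → W
n=4: reaches L-position 0 → W
n=5: reaches L-position 1 → W
n=6: only reaches 4(W), 2(W), all W → L
n=7: reaches L-position 0 → W
n=8: reaches L-position 6 → W
n=9: reaches L-position 1 → W
n=10: reaches L-position 6 → W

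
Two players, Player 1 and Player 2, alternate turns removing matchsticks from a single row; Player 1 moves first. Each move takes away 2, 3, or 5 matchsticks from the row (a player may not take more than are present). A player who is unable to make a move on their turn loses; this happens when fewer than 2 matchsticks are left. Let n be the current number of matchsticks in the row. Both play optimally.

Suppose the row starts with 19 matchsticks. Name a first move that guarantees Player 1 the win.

Positions with no move are L. A position that does have a move is losing for the player to move precisely when every available move leads to a winning position for the opponent. Fill in the labels:
n=0: no move → L
n=1: no move → L
n=2: W (go to 0, an L position)
n=3: W (go to 1, an L position)
n=4: W (go to 1, an L position)
n=5: W (go to 0, an L position)
n=6: W (go to 1, an L position)
n=7: L (options 5(W), 4(W), 2(W) are all W)
n=8: L (options 6(W), 5(W), 3(W) are all W)
n=9: W (go to 7, an L position)
n=10: W (go to 8, an L position)
n=11: W (go to 8, an L position)
n=12: W (go to 7, an L position)
n=13: W (go to 8, an L position)
n=14: L (options 12(W), 11(W), 9(W) are all W)
n=15: L (options 13(W), 12(W), 10(W) are all W)
n=16: W (go to 14, an L position)
n=17: W (go to 15, an L position)
n=18: W (go to 15, an L position)
n=19: W (go to 14, an L position)
From 19, the L positions reachable in one move are: 14.

Remove 5, leaving 14.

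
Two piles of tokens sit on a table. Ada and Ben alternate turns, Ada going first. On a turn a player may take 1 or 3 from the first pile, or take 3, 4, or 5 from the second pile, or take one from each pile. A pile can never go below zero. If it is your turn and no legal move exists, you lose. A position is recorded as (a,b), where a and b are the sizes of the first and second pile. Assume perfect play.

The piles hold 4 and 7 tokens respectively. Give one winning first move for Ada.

Build the W/L table. Terminal = L. A non-terminal position is W if it has a move to some L; otherwise it is L.
No move ever increases a pile, so every position that can arise here has a ≤ 4 and b ≤ 7; it is enough to label the cells with 0 ≤ a ≤ 4 and 0 ≤ b ≤ 7.
Every move lowers a or b (never raises either), so fill the grid row by row in increasing a, and left to right within a row: each cell's successors are then already labelled.
      b=0  b=1  b=2  b=3  b=4  b=5  b=6  b=7
a=0:    L    L    L    W    W    W    W    W
a=1:    W    W    W    W    L    L    L    W
a=2:    L    L    L    W    W    W    W    W
a=3:    W    W    W    W    L    L    L    W
a=4:    L    L    L    W    W    W    W    W
Cells with no legal move (terminal, hence L): (0,0), (0,1), (0,2).
The remaining L cells, each justified by listing all of its moves:
(1,4): only reaches (0,4)(W), (1,1)(W), (1,0)(W), (0,3)(W), all W → L
(1,5): only reaches (0,5)(W), (1,2)(W), (1,1)(W), (1,0)(W), (0,4)(W), all W → L
(1,6): only reaches (0,6)(W), (1,3)(W), (1,2)(W), (1,1)(W), (0,5)(W), all W → L
(2,0): only reaches (1,0)(W), which is W → L
(2,1): only reaches (1,1)(W), (1,0)(W), all W → L
(2,2): only reaches (1,2)(W), (1,1)(W), all W → L
(3,4): only reaches (2,4)(W), (0,4)(W), (3,1)(W), (3,0)(W), (2,3)(W), all W → L
(3,5): only reaches (2,5)(W), (0,5)(W), (3,2)(W), (3,1)(W), (3,0)(W), (2,4)(W), all W → L
(3,6): only reaches (2,6)(W), (0,6)(W), (3,3)(W), (3,2)(W), (3,1)(W), (2,5)(W), all W → L
(4,0): only reaches (3,0)(W), (1,0)(W), all W → L
(4,1): only reaches (3,1)(W), (1,1)(W), (3,0)(W), all W → L
(4,2): only reaches (3,2)(W), (1,2)(W), (3,1)(W), all W → L
Every other cell has at least one move into one of the L cells above, so it is W.
From (4,7), the L positions reachable in one move are: (4,2), (3,6). Any move reaching one of these is winning.

Move to (4,2).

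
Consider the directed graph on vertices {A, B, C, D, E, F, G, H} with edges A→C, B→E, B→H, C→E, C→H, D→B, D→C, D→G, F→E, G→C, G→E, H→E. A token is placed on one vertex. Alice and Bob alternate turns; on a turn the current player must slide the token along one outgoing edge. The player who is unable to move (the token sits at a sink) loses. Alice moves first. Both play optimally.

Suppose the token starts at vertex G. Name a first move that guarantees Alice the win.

Positions with no move are L. A position that does have a move is losing for the player to move precisely when every available move leads to a winning position for the opponent. Fill in the labels:
Every edge goes from a vertex to one that appears earlier in the order E, H, B, C, F, A, G, D, so processing vertices in that order labels each vertex after all of its successors.
E: no outgoing edge → L
H: W (go to E, an L position)
B: W (go to E, an L position)
C: W (go to E, an L position)
F: W (go to E, an L position)
A: L (sole option C(W) is W)
G: W (go to E, an L position)
D: L (options G(W), C(W), B(W) are all W)
From G, the L positions reachable in one move are: E.

Move to E.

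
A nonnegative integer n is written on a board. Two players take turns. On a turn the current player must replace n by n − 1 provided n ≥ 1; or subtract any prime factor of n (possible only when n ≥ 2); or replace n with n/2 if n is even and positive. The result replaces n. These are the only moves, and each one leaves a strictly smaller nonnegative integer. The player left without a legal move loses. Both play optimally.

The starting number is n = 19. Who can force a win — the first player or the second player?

The first player wins.

Build the W/L table. Terminal = L. A non-terminal position is W if it has a move to some L; otherwise it is L.
n=0: no move → L
n=1: →0(L), so W
n=2: →0(L), so W
n=3: →0(L), so W
n=4: →2(W), 3(W) — all W, so L
n=5: →0(L), so W
n=6: →4(L), so W
n=7: →0(L), so W
n=8: →4(L), so W
n=9: →6(W), 8(W) — all W, so L
n=10: →9(L), so W
n=11: →0(L), so W
n=12: →9(L), so W
n=13: →0(L), so W
n=14: →7(W), 12(W), 13(W) — all W, so L
n=15: →14(L), so W
n=16: →14(L), so W
n=17: →0(L), so W
n=18: →9(L), so W
n=19: →0(L), so W
From 19 the player to move can move to 0, reaching an L position.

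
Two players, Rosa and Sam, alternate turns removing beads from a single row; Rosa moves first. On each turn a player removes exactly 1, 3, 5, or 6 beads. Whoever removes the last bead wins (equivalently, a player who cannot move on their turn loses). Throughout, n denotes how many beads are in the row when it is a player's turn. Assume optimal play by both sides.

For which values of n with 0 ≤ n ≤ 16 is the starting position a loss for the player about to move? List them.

Build the W/L table. Terminal = L. A non-terminal position is W if it has a move to some L; otherwise it is L.
n=0: no move → L
n=1: W (go to 0, an L position)
n=2: L (sole option 1(W) is W)
n=3: W (go to 2, an L position)
n=4: L (options 3(W), 1(W) are all W)
n=5: W (go to 4, an L position)
n=6: W (go to 0, an L position)
n=7: W (go to 4, an L position)
n=8: W (go to 2, an L position)
n=9: W (go to 4, an L position)
n=10: W (go to 4, an L position)
n=11: L (options 10(W), 8(W), 6(W), 5(W) are all W)
n=12: W (go to 11, an L position)
n=13: L (options 12(W), 10(W), 8(W), 7(W) are all W)
n=14: W (go to 13, an L position)
n=15: L (options 14(W), 12(W), 10(W), 9(W) are all W)
n=16: W (go to 15, an L position)
Reading off the rows marked L gives the requested list; there are 6 such values of n.

0, 2, 4, 11, 13, 15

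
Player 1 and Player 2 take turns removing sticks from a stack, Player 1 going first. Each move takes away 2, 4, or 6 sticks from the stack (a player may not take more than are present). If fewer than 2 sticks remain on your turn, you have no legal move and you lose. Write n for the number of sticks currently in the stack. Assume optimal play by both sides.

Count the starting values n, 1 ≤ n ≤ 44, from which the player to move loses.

11

Use the standard recursion: the mover loses at a terminal position; elsewhere, the mover wins exactly when some move hands the opponent an L position.
n=0: no move → L
n=1: no move → L
n=2: →0(L), so W
n=3: →1(L), so W
n=4: →0(L), so W
n=5: →1(L), so W
n=6: →0(L), so W
n=7: →1(L), so W
n=8: →6(W), 4(W), 2(W) — all W, so L
n=9: →7(W), 5(W), 3(W) — all W, so L
n=10: →8(L), so W
n=11: →9(L), so W
n=12: →8(L), so W
n=13: →9(L), so W
n=14: →8(L), so W
n=15: →9(L), so W
n=16: →14(W), 12(W), 10(W) — all W, so L
n=17: →15(W), 13(W), 11(W) — all W, so L
n=18: →16(L), so W
n=19: →17(L), so W
n=20: →16(L), so W
n=21: →17(L), so W
n=22: →16(L), so W
n=23: →17(L), so W
n=24: →22(W), 20(W), 18(W) — all W, so L
n=25: →23(W), 21(W), 19(W) — all W, so L
n=26: →24(L), so W
n=27: →25(L), so W
n=28: →24(L), so W
n=29: →25(L), so W
n=30: →24(L), so W
n=31: →25(L), so W
n=32: →30(W), 28(W), 26(W) — all W, so L
n=33: →31(W), 29(W), 27(W) — all W, so L
n=34: →32(L), so W
n=35: →33(L), so W
n=36: →32(L), so W
n=37: →33(L), so W
n=38: →32(L), so W
n=39: →33(L), so W
n=40: →38(W), 36(W), 34(W) — all W, so L
n=41: →39(W), 37(W), 35(W) — all W, so L
n=42: →40(L), so W
n=43: →41(L), so W
n=44: →40(L), so W
L entries with 1 ≤ n ≤ 44 (n=0 is outside the asked range and is not counted): n = 1, 8, 9, 16, 17, 24, 25, 32, 33, 40, 41; that makes 11.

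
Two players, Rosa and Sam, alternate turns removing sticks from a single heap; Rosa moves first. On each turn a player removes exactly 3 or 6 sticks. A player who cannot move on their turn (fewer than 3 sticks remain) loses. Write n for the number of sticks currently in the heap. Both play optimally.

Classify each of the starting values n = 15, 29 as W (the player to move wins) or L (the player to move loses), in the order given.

15: W, 29: L

Positions with no move are L. A position that does have a move is losing for the player to move precisely when every available move leads to a winning position for the opponent. Fill in the labels:
n=0: no move → L
n=1: no move → L
n=2: no move → L
n=3: W (go to 0, an L position)
n=4: W (go to 1, an L position)
n=5: W (go to 2, an L position)
n=6: W (go to 0, an L position)
n=7: W (go to 1, an L position)
n=8: W (go to 2, an L position)
n=9: L (options 6(W), 3(W) are all W)
n=10: L (options 7(W), 4(W) are all W)
n=11: L (options 8(W), 5(W) are all W)
n=12: W (go to 9, an L position)
n=13: W (go to 10, an L position)
n=14: W (go to 11, an L position)
n=15: W (go to 9, an L position)
n=16: W (go to 10, an L position)
n=17: W (go to 11, an L position)
n=18: L (options 15(W), 12(W) are all W)
n=19: L (options 16(W), 13(W) are all W)
n=20: L (options 17(W), 14(W) are all W)
n=21: W (go to 18, an L position)
n=22: W (go to 19, an L position)
n=23: W (go to 20, an L position)
n=24: W (go to 18, an L position)
n=25: W (go to 19, an L position)
n=26: W (go to 20, an L position)
n=27: L (options 24(W), 21(W) are all W)
n=28: L (options 25(W), 22(W) are all W)
n=29: L (options 26(W), 23(W) are all W)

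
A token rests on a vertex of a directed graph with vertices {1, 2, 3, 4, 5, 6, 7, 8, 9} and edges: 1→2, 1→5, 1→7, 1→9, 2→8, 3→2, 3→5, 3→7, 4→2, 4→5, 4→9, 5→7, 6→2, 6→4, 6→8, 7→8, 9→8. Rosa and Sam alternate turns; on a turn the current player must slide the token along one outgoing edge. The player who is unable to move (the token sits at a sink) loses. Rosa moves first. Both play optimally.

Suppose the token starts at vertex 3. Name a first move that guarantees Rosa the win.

Move to 5.

Build the W/L table. Terminal = L. A non-terminal position is W if it has a move to some L; otherwise it is L.
Every edge goes from a vertex to one that appears earlier in the order 8, 9, 7, 5, 2, 3, 1, 4, 6, so processing vertices in that order labels each vertex after all of its successors.
8: no outgoing edge → L
9: W (go to 8, an L position)
7: W (go to 8, an L position)
5: L (sole option 7(W) is W)
2: W (go to 8, an L position)
3: W (go to 5, an L position)
1: W (go to 5, an L position)
4: W (go to 5, an L position)
6: W (go to 8, an L position)
From 3, the L positions reachable in one move are: 5.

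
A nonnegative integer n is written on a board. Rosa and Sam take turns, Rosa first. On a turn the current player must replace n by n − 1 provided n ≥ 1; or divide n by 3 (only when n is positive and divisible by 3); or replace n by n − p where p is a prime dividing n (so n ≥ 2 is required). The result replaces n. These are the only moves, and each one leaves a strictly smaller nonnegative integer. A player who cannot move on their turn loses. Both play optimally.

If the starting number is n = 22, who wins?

Work bottom-up. With no move the player to move loses. Otherwise the position is W if at least one move leads to an L position for the opponent, and L if every move leads to a W.
n=0: no move → L
n=1: can move to 0, which is L ⇒ W
n=2: can move to 0, which is L ⇒ W
n=3: can move to 0, which is L ⇒ W
n=4: moves to 2(W), 3(W); every one is W ⇒ L
n=5: can move to 0, which is L ⇒ W
n=6: can move to 4, which is L ⇒ W
n=7: can move to 0, which is L ⇒ W
n=8: moves to 6(W), 7(W); every one is W ⇒ L
n=9: can move to 8, which is L ⇒ W
n=10: can move to 8, which is L ⇒ W
n=11: can move to 0, which is L ⇒ W
n=12: can move to 4, which is L ⇒ W
n=13: can move to 0, which is L ⇒ W
n=14: moves to 7(W), 12(W), 13(W); every one is W ⇒ L
n=15: can move to 14, which is L ⇒ W
n=16: can move to 14, which is L ⇒ W
n=17: can move to 0, which is L ⇒ W
n=18: moves to 6(W), 15(W), 16(W), 17(W); every one is W ⇒ L
n=19: can move to 0, which is L ⇒ W
n=20: can move to 18, which is L ⇒ W
n=21: can move to 14, which is L ⇒ W
n=22: moves to 11(W), 20(W), 21(W); every one is W ⇒ L
Every move from 22 reaches a W position, so the mover loses.

Sam wins.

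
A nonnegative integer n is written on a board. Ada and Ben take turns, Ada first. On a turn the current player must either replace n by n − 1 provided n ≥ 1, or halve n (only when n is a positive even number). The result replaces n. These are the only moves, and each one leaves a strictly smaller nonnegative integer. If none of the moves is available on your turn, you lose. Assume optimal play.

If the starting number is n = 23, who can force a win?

Build the W/L table. Terminal = L. A non-terminal position is W if it has a move to some L; otherwise it is L.
n=0: no move → L
n=1: →0(L), so W
n=2: →1(W) only, which is W, so L
n=3: →2(L), so W
n=4: →2(L), so W
n=5: →4(W) only, which is W, so L
n=6: →5(L), so W
n=7: →6(W) only, which is W, so L
n=8: →7(L), so W
n=9: →8(W) only, which is W, so L
n=10: →5(L), so W
n=11: →10(W) only, which is W, so L
n=12: →11(L), so W
n=13: →12(W) only, which is W, so L
n=14: →7(L), so W
n=15: →14(W) only, which is W, so L
n=16: →15(L), so W
n=17: →16(W) only, which is W, so L
n=18: →9(L), so W
n=19: →18(W) only, which is W, so L
n=20: →19(L), so W
n=21: →20(W) only, which is W, so L
n=22: →11(L), so W
n=23: →22(W) only, which is W, so L
The starting position 23 is L: whatever Ada does, the opponent receives a W position.

Ben wins.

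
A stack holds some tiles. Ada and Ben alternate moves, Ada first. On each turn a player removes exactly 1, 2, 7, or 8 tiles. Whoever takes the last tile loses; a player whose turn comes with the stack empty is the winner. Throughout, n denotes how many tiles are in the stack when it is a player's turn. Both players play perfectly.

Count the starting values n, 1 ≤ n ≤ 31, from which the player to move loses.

11

Label each position W (a win for the player to move) or L (a loss). A position with no legal move is W; any other position is W exactly when some move reaches an L, and L when every move reaches a W.
n=0: no move; the opponent has just taken the last tile and therefore loses → W
n=1: only reaches 0(W), which is W → L
n=2: reaches L-position 1 → W
n=3: reaches L-position 1 → W
n=4: only reaches 3(W), 2(W), all W → L
n=5: reaches L-position 4 → W
n=6: reaches L-position 4 → W
n=7: only reaches 6(W), 5(W), 0(W), all W → L
n=8: reaches L-position 7 → W
n=9: reaches L-position 7 → W
n=10: only reaches 9(W), 8(W), 3(W), 2(W), all W → L
n=11: reaches L-position 10 → W
n=12: reaches L-position 10 → W
n=13: only reaches 12(W), 11(W), 6(W), 5(W), all W → L
n=14: reaches L-position 13 → W
n=15: reaches L-position 13 → W
n=16: only reaches 15(W), 14(W), 9(W), 8(W), all W → L
n=17: reaches L-position 16 → W
n=18: reaches L-position 16 → W
n=19: only reaches 18(W), 17(W), 12(W), 11(W), all W → L
n=20: reaches L-position 19 → W
n=21: reaches L-position 19 → W
n=22: only reaches 21(W), 20(W), 15(W), 14(W), all W → L
n=23: reaches L-position 22 → W
n=24: reaches L-position 22 → W
n=25: only reaches 24(W), 23(W), 18(W), 17(W), all W → L
n=26: reaches L-position 25 → W
n=27: reaches L-position 25 → W
n=28: only reaches 27(W), 26(W), 21(W), 20(W), all W → L
n=29: reaches L-position 28 → W
n=30: reaches L-position 28 → W
n=31: only reaches 30(W), 29(W), 24(W), 23(W), all W → L
L entries with 1 ≤ n ≤ 31 (the range starts at n=1): n = 1, 4, 7, 10, 13, 16, 19, 22, 25, 28, 31; that makes 11.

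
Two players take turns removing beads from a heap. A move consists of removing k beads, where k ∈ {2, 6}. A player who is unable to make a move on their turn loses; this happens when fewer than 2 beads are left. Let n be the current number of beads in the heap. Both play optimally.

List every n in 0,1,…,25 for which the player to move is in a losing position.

Compute win/loss labels from the base case upward. A position with no move is L. Any other position is W if it can reach an L in one move, else L.
n=0: no move → L
n=1: no move → L
n=2: can move to 0, which is L ⇒ W
n=3: can move to 1, which is L ⇒ W
n=4: the only move is to 2(W), a W ⇒ L
n=5: the only move is to 3(W), a W ⇒ L
n=6: can move to 4, which is L ⇒ W
n=7: can move to 5, which is L ⇒ W
n=8: moves to 6(W), 2(W); every one is W ⇒ L
n=9: moves to 7(W), 3(W); every one is W ⇒ L
n=10: can move to 8, which is L ⇒ W
n=11: can move to 9, which is L ⇒ W
n=12: moves to 10(W), 6(W); every one is W ⇒ L
n=13: moves to 11(W), 7(W); every one is W ⇒ L
n=14: can move to 12, which is L ⇒ W
n=15: can move to 13, which is L ⇒ W
n=16: moves to 14(W), 10(W); every one is W ⇒ L
n=17: moves to 15(W), 11(W); every one is W ⇒ L
n=18: can move to 16, which is L ⇒ W
n=19: can move to 17, which is L ⇒ W
n=20: moves to 18(W), 14(W); every one is W ⇒ L
n=21: moves to 19(W), 15(W); every one is W ⇒ L
n=22: can move to 20, which is L ⇒ W
n=23: can move to 21, which is L ⇒ W
n=24: moves to 22(W), 18(W); every one is W ⇒ L
n=25: moves to 23(W), 19(W); every one is W ⇒ L
Reading off the rows marked L gives the requested list; there are 14 such values of n.

0, 1, 4, 5, 8, 9, 12, 13, 16, 17, 20, 21, 24, 25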